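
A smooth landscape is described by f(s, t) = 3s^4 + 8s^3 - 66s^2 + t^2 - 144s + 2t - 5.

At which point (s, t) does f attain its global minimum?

(3, -1)

f(s,t) separates as P(s) + Q(t) − 5, so its minimum is min P + min Q − 5.
P'(s) = 12(s - 3)(s + 1)(s + 4) vanishes at s ∈ {-4, -1, 3}; Q'(t) = 2(t + 1) vanishes at t ∈ {-1}.
Local minima of P (where P''>0): P(-4)=-224, P(3)=-567. Local minima of Q: Q(-1)=-1.
So the global minimum of f is P(3) + Q(-1) − 5 = -567 − 1 − 5 = -573, attained at (3, -1).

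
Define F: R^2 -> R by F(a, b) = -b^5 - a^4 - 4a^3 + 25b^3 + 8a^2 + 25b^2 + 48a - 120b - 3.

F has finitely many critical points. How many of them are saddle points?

6

F separates as a function of a plus a function of b, so ∇F=0 decouples.
∂F/∂a = -4(a - 2)(a + 2)(a + 3) = 0 at a ∈ {-3, -2, 2}; ∂F/∂b = -5(b - 4)(b - 1)(b + 2)(b + 3) = 0 at b ∈ {-3, -2, 1, 4}.
The Hessian is diagonal: diag(F_aa, F_bb). Second derivatives: F_aa(-3)=-20, F_aa(-2)=16, F_aa(2)=-80; F_bb(-3)=140, F_bb(-2)=-90, F_bb(1)=180, F_bb(4)=-630.
Saddle points occur where the two diagonal entries have opposite signs: (-3, -3), (-3, 1), (-2, -2), (-2, 4), (2, -3), (2, 1). Count: 6.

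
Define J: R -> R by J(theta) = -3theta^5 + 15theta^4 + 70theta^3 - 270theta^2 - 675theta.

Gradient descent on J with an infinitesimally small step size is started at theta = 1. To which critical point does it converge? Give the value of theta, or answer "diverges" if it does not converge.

J'(theta) = -15(theta - 5)(theta - 3)(theta + 1)(theta + 3), so J'(1) = -960.
Gradient descent moves in the -J' direction, i.e. theta is increasing.
The nearest critical point in that direction is theta = 3, where J'' = 720 > 0 (a local minimum). The iterate converges there.

3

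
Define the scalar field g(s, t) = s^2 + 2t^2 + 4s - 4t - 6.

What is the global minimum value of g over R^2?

g(s,t) separates as P(s) + Q(t) − 6, so its minimum is min P + min Q − 6.
P'(s) = 2s + 4 vanishes at s ∈ {-2}; Q'(t) = 4(t - 1) vanishes at t ∈ {1}.
Local minima of P (where P''>0): P(-2)=-4. Local minima of Q: Q(1)=-2.
So the global minimum of g is P(-2) + Q(1) − 6 = -4 − 2 − 6 = -12, attained at (-2, 1).

-12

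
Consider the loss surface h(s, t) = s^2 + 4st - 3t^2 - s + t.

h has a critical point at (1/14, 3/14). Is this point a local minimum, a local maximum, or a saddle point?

The Hessian of h is constant: H = [[2, 4], [4, -6]].
det(H) = 2·(-6) − 4² = -28.
Since det(H) < 0, H is indefinite and the critical point is a saddle point.

saddle point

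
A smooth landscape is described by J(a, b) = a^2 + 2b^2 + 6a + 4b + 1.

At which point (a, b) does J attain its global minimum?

(-3, -1)

J(a,b) separates as P(a) + Q(b) + 1, so its minimum is min P + min Q + 1.
P'(a) = 2a + 6 vanishes at a ∈ {-3}; Q'(b) = 4b + 4 vanishes at b ∈ {-1}.
Local minima of P (where P''>0): P(-3)=-9. Local minima of Q: Q(-1)=-2.
So the global minimum of J is P(-3) + Q(-1) + 1 = -9 − 2 + 1 = -10, attained at (-3, -1).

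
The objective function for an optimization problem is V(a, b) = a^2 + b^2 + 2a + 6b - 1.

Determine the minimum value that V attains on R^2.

V(a,b) separates as P(a) + Q(b) − 1, so its minimum is min P + min Q − 1.
P'(a) = 2a + 2 vanishes at a ∈ {-1}; Q'(b) = 2b + 6 vanishes at b ∈ {-3}.
Local minima of P (where P''>0): P(-1)=-1. Local minima of Q: Q(-3)=-9.
So the global minimum of V is P(-1) + Q(-3) − 1 = -1 − 9 − 1 = -11, attained at (-1, -3).

-11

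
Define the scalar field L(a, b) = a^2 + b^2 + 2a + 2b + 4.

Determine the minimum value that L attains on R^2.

2

L(a,b) separates as P(a) + Q(b) + 4, so its minimum is min P + min Q + 4.
P'(a) = 2a + 2 vanishes at a ∈ {-1}; Q'(b) = 2b + 2 vanishes at b ∈ {-1}.
Local minima of P (where P''>0): P(-1)=-1. Local minima of Q: Q(-1)=-1.
So the global minimum of L is P(-1) + Q(-1) + 4 = -1 − 1 + 4 = 2, attained at (-1, -1).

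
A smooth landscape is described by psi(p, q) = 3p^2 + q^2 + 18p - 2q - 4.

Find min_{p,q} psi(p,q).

psi(p,q) separates as A(p) + B(q) − 4, so its minimum is min A + min B − 4.
A'(p) = 6p + 18 vanishes at p ∈ {-3}; B'(q) = 2q - 2 vanishes at q ∈ {1}.
Local minima of A (where A''>0): A(-3)=-27. Local minima of B: B(1)=-1.
So the global minimum of psi is A(-3) + B(1) − 4 = -27 − 1 − 4 = -32, attained at (-3, 1).

-32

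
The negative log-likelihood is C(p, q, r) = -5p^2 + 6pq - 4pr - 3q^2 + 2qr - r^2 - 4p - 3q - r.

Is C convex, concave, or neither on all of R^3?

concave

C is quadratic, so its Hessian is the constant matrix H = [[-10, 6, -4], [6, -6, 2], [-4, 2, -2]].
Leading principal minors: -10, 24, -8.
Signs alternate −, +, − ⇒ H ≺ 0 ⇒ concave.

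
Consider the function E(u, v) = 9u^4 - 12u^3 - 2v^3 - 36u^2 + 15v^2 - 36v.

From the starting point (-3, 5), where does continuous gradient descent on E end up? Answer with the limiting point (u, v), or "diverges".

E is separable, so gradient descent decouples: u follows -∂E/∂u, v follows -∂E/∂v.
∂E/∂u = 36u(u - 2)(u + 1); at u=-3 this is -1080, so u increases.
∂E/∂v = -6(v - 3)(v - 2); at v=5 this is -36, so v increases.
The v-coordinate has no critical point in that direction and runs off to infinity.

diverges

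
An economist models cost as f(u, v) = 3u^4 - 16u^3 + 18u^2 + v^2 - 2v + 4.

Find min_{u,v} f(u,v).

f(u,v) separates as P(u) + Q(v) + 4, so its minimum is min P + min Q + 4.
P'(u) = 12u(u - 3)(u - 1) vanishes at u ∈ {0, 1, 3}; Q'(v) = 2v - 2 vanishes at v ∈ {1}.
Local minima of P (where P''>0): P(0)=0, P(3)=-27. Local minima of Q: Q(1)=-1.
So the global minimum of f is P(3) + Q(1) + 4 = -27 − 1 + 4 = -24, attained at (3, 1).

-24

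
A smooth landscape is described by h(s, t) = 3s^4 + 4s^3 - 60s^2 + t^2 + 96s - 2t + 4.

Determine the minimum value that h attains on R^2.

-829

h(s,t) separates as P(s) + Q(t) + 4, so its minimum is min P + min Q + 4.
P'(s) = 12(s - 2)(s - 1)(s + 4) vanishes at s ∈ {-4, 1, 2}; Q'(t) = 2(t - 1) vanishes at t ∈ {1}.
Local minima of P (where P''>0): P(-4)=-832, P(2)=32. Local minima of Q: Q(1)=-1.
So the global minimum of h is P(-4) + Q(1) + 4 = -832 − 1 + 4 = -829, attained at (-4, 1).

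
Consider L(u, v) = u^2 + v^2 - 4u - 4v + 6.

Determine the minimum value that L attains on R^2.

-2

L(u,v) separates as P(u) + Q(v) + 6, so its minimum is min P + min Q + 6.
P'(u) = 2u - 4 vanishes at u ∈ {2}; Q'(v) = 2v - 4 vanishes at v ∈ {2}.
Local minima of P (where P''>0): P(2)=-4. Local minima of Q: Q(2)=-4.
So the global minimum of L is P(2) + Q(2) + 6 = -4 − 4 + 6 = -2, attained at (2, 2).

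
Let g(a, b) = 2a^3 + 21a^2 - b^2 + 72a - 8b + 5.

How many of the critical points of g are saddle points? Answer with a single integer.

1

g separates as a function of a plus a function of b, so ∇g=0 decouples.
∂g/∂a = 6(a + 3)(a + 4) = 0 at a ∈ {-4, -3}; ∂g/∂b = -2(b + 4) = 0 at b ∈ {-4}.
The Hessian is diagonal: diag(g_aa, g_bb). Second derivatives: g_aa(-4)=-6, g_aa(-3)=6; g_bb(-4)=-2.
Saddle points occur where the two diagonal entries have opposite signs: (-3, -4). Count: 1.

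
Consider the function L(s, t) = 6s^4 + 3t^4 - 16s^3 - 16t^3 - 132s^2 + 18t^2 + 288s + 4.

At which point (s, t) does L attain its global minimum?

(-3, 3)

L(s,t) separates as P(s) + Q(t) + 4, so its minimum is min P + min Q + 4.
P'(s) = 24(s - 4)(s - 1)(s + 3) vanishes at s ∈ {-3, 1, 4}; Q'(t) = 12t(t - 3)(t - 1) vanishes at t ∈ {0, 1, 3}.
Local minima of P (where P''>0): P(-3)=-1134, P(4)=-448. Local minima of Q: Q(0)=0, Q(3)=-27.
So the global minimum of L is P(-3) + Q(3) + 4 = -1134 − 27 + 4 = -1157, attained at (-3, 3).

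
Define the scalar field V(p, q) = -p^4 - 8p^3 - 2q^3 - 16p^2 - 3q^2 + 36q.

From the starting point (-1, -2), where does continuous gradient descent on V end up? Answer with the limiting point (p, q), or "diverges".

(-2, -3)

V is separable, so gradient descent decouples: p follows -∂V/∂p, q follows -∂V/∂q.
∂V/∂p = -4p(p + 2)(p + 4); at p=-1 this is 12, so p decreases.
∂V/∂q = -6(q - 2)(q + 3); at q=-2 this is 24, so q decreases.
p converges to its nearest critical value -2 (a local min of the p-part); q converges to -3. The iterate converges to (-2, -3).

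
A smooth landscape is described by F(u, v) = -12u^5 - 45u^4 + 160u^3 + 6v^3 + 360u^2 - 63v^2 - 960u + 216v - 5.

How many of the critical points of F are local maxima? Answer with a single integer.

2

F separates as a function of u plus a function of v, so ∇F=0 decouples.
∂F/∂u = -60(u - 2)(u - 1)(u + 2)(u + 4) = 0 at u ∈ {-4, -2, 1, 2}; ∂F/∂v = 18(v - 4)(v - 3) = 0 at v ∈ {3, 4}.
The Hessian is diagonal: diag(F_uu, F_vv). Second derivatives: F_uu(-4)=3600, F_uu(-2)=-1440, F_uu(1)=900, F_uu(2)=-1440; F_vv(3)=-18, F_vv(4)=18.
Local maxima occur where both diagonal entries negative: (-2, 3), (2, 3). Count: 2.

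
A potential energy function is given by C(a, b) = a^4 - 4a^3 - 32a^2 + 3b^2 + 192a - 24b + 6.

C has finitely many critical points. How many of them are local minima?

2

C separates as a function of a plus a function of b, so ∇C=0 decouples.
∂C/∂a = 4(a - 4)(a - 3)(a + 4) = 0 at a ∈ {-4, 3, 4}; ∂C/∂b = 6(b - 4) = 0 at b ∈ {4}.
The Hessian is diagonal: diag(C_aa, C_bb). Second derivatives: C_aa(-4)=224, C_aa(3)=-28, C_aa(4)=32; C_bb(4)=6.
Local minima occur where both diagonal entries positive: (-4, 4), (4, 4). Count: 2.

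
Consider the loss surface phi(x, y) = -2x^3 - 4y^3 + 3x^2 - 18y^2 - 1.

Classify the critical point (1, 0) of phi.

local maximum

The mixed partial ∂²phi/∂x∂y is 0, so the Hessian at any point is diag(phi_xx, phi_yy) = diag(6(-2x + 1), -12(2y + 3)).
At (1, 0): H = diag(-6, -36).
Both eigenvalues are negative, so H is negative definite: a local maximum.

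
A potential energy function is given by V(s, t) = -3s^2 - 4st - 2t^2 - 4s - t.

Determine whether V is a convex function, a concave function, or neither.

V is quadratic, so its Hessian is the constant matrix H = [[-6, -4], [-4, -4]].
det(H) = 8, tr(H) = -10.
det(H) > 0 and tr(H) < 0, so H is negative definite everywhere: concave.

concave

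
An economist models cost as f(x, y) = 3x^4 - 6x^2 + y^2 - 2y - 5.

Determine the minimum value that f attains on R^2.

-9

f(x,y) separates as P(x) + Q(y) − 5, so its minimum is min P + min Q − 5.
P'(x) = 12x(x - 1)(x + 1) vanishes at x ∈ {-1, 0, 1}; Q'(y) = 2y - 2 vanishes at y ∈ {1}.
Local minima of P (where P''>0): P(-1)=-3, P(1)=-3. Local minima of Q: Q(1)=-1.
So the global minimum of f is P(-1) + Q(1) − 5 = -3 − 1 − 5 = -9, attained at (-1, 1).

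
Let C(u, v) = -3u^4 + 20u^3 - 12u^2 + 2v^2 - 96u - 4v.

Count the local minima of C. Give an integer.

C separates as a function of u plus a function of v, so ∇C=0 decouples.
∂C/∂u = -12(u - 4)(u - 2)(u + 1) = 0 at u ∈ {-1, 2, 4}; ∂C/∂v = 4(v - 1) = 0 at v ∈ {1}.
The Hessian is diagonal: diag(C_uu, C_vv). Second derivatives: C_uu(-1)=-180, C_uu(2)=72, C_uu(4)=-120; C_vv(1)=4.
Local minima occur where both diagonal entries positive: (2, 1). Count: 1.

1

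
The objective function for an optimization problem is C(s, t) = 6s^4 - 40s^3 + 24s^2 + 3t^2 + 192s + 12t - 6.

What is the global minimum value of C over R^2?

C(s,t) separates as P(s) + Q(t) − 6, so its minimum is min P + min Q − 6.
P'(s) = 24(s - 4)(s - 2)(s + 1) vanishes at s ∈ {-1, 2, 4}; Q'(t) = 6(t + 2) vanishes at t ∈ {-2}.
Local minima of P (where P''>0): P(-1)=-122, P(4)=128. Local minima of Q: Q(-2)=-12.
So the global minimum of C is P(-1) + Q(-2) − 6 = -122 − 12 − 6 = -140, attained at (-1, -2).

-140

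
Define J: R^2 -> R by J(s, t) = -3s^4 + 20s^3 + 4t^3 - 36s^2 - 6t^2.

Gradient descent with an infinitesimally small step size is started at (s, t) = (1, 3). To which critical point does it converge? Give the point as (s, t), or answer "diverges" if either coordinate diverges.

(2, 1)

J is separable, so gradient descent decouples: s follows -∂J/∂s, t follows -∂J/∂t.
∂J/∂s = -12s(s - 3)(s - 2); at s=1 this is -24, so s increases.
∂J/∂t = 12t(t - 1); at t=3 this is 72, so t decreases.
s converges to its nearest critical value 2 (a local min of the s-part); t converges to 1. The iterate converges to (2, 1).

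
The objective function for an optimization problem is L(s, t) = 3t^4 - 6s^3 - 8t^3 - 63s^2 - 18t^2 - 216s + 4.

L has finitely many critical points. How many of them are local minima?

2

L separates as a function of s plus a function of t, so ∇L=0 decouples.
∂L/∂s = -18(s + 3)(s + 4) = 0 at s ∈ {-4, -3}; ∂L/∂t = 12t(t - 3)(t + 1) = 0 at t ∈ {-1, 0, 3}.
The Hessian is diagonal: diag(L_ss, L_tt). Second derivatives: L_ss(-4)=18, L_ss(-3)=-18; L_tt(-1)=48, L_tt(0)=-36, L_tt(3)=144.
Local minima occur where both diagonal entries positive: (-4, -1), (-4, 3). Count: 2.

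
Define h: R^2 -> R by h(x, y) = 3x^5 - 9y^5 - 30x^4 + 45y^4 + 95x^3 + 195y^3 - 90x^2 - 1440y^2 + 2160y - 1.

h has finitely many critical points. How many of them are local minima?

4

h separates as a function of x plus a function of y, so ∇h=0 decouples.
∂h/∂x = 15x(x - 4)(x - 3)(x - 1) = 0 at x ∈ {0, 1, 3, 4}; ∂h/∂y = -45(y - 4)(y - 3)(y - 1)(y + 4) = 0 at y ∈ {-4, 1, 3, 4}.
The Hessian is diagonal: diag(h_xx, h_yy). Second derivatives: h_xx(0)=-180, h_xx(1)=90, h_xx(3)=-90, h_xx(4)=180; h_yy(-4)=12600, h_yy(1)=-1350, h_yy(3)=630, h_yy(4)=-1080.
Local minima occur where both diagonal entries positive: (1, -4), (1, 3), (4, -4), (4, 3). Count: 4.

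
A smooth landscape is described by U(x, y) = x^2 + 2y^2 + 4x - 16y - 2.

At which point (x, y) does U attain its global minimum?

U(x,y) separates as P(x) + Q(y) − 2, so its minimum is min P + min Q − 2.
P'(x) = 2x + 4 vanishes at x ∈ {-2}; Q'(y) = 4y - 16 vanishes at y ∈ {4}.
Local minima of P (where P''>0): P(-2)=-4. Local minima of Q: Q(4)=-32.
So the global minimum of U is P(-2) + Q(4) − 2 = -4 − 32 − 2 = -38, attained at (-2, 4).

(-2, 4)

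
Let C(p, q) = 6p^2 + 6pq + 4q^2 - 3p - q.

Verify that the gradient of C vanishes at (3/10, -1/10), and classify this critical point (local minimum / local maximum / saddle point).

∇C = (12p + 6q - 3, 6p + 8q - 1); substituting (3/10, -1/10) gives ∇C = (0, 0), so (3/10, -1/10) is indeed a critical point.
The Hessian of C is constant: H = [[12, 6], [6, 8]].
det(H) = 12·8 − 6² = 60.
det(H) > 0 and tr(H) = 20 > 0, so H is positive definite and the point is a local minimum.

local minimum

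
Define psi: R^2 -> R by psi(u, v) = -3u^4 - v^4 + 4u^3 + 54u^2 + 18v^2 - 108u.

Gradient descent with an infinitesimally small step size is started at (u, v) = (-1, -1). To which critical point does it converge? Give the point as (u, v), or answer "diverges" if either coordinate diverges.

psi is separable, so gradient descent decouples: u follows -∂psi/∂u, v follows -∂psi/∂v.
∂psi/∂u = -12(u - 3)(u - 1)(u + 3); at u=-1 this is -192, so u increases.
∂psi/∂v = -4v(v - 3)(v + 3); at v=-1 this is -32, so v increases.
u converges to its nearest critical value 1 (a local min of the u-part); v converges to 0. The iterate converges to (1, 0).

(1, 0)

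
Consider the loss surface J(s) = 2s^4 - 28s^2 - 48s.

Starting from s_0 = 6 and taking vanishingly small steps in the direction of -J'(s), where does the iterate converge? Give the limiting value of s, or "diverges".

J'(s) = 8(s - 3)(s + 1)(s + 2), so J'(6) = 1344.
Gradient descent moves in the -J' direction, i.e. s is decreasing.
The nearest critical point in that direction is s = 3, where J'' = 160 > 0 (a local minimum). The iterate converges there.

3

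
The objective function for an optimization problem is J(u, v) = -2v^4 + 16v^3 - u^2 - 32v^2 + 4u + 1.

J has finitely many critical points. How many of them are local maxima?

J separates as a function of u plus a function of v, so ∇J=0 decouples.
∂J/∂u = -2(u - 2) = 0 at u ∈ {2}; ∂J/∂v = -8v(v - 4)(v - 2) = 0 at v ∈ {0, 2, 4}.
The Hessian is diagonal: diag(J_uu, J_vv). Second derivatives: J_uu(2)=-2; J_vv(0)=-64, J_vv(2)=32, J_vv(4)=-64.
Local maxima occur where both diagonal entries negative: (2, 0), (2, 4). Count: 2.

2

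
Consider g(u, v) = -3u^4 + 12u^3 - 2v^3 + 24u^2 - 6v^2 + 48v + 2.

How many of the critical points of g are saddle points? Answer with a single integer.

g separates as a function of u plus a function of v, so ∇g=0 decouples.
∂g/∂u = -12u(u - 4)(u + 1) = 0 at u ∈ {-1, 0, 4}; ∂g/∂v = -6(v - 2)(v + 4) = 0 at v ∈ {-4, 2}.
The Hessian is diagonal: diag(g_uu, g_vv). Second derivatives: g_uu(-1)=-60, g_uu(0)=48, g_uu(4)=-240; g_vv(-4)=36, g_vv(2)=-36.
Saddle points occur where the two diagonal entries have opposite signs: (-1, -4), (0, 2), (4, -4). Count: 3.

3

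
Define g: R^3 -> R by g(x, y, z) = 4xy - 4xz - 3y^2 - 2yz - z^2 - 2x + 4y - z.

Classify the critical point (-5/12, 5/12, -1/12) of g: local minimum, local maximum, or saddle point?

saddle point

The Hessian is constant: H = [[0, 4, -4], [4, -6, -2], [-4, -2, -2]].
Leading principal minors: Δ₁ = 0, Δ₂ = -16, Δ₃ = 192.
The minors fit neither the all-positive nor the alternating-sign pattern, so H is indefinite: a saddle point.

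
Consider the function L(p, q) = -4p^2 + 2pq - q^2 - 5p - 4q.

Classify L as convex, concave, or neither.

concave

L is quadratic, so its Hessian is the constant matrix H = [[-8, 2], [2, -2]].
det(H) = 12, tr(H) = -10.
det(H) > 0 and tr(H) < 0, so H is negative definite everywhere: concave.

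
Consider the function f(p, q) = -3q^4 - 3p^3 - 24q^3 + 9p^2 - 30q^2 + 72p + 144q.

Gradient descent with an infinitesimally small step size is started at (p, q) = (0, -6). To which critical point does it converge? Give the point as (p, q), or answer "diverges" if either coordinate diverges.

diverges

f is separable, so gradient descent decouples: p follows -∂f/∂p, q follows -∂f/∂q.
∂f/∂p = -9(p - 4)(p + 2); at p=0 this is 72, so p decreases.
∂f/∂q = -12(q - 1)(q + 3)(q + 4); at q=-6 this is 504, so q decreases.
The q-coordinate has no critical point in that direction and runs off to infinity.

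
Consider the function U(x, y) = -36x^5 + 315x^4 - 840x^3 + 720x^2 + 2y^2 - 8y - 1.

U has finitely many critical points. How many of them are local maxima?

U separates as a function of x plus a function of y, so ∇U=0 decouples.
∂U/∂x = -180x(x - 4)(x - 2)(x - 1) = 0 at x ∈ {0, 1, 2, 4}; ∂U/∂y = 4(y - 2) = 0 at y ∈ {2}.
The Hessian is diagonal: diag(U_xx, U_yy). Second derivatives: U_xx(0)=1440, U_xx(1)=-540, U_xx(2)=720, U_xx(4)=-4320; U_yy(2)=4.
Local maxima occur where both diagonal entries negative: none. Count: 0.

0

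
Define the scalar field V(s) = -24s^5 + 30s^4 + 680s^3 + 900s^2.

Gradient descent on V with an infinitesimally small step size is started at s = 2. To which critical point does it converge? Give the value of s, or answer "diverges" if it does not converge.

0

V'(s) = -120s(s - 5)(s + 1)(s + 3), so V'(2) = 10800.
Gradient descent moves in the -V' direction, i.e. s is decreasing.
The nearest critical point in that direction is s = 0, where V'' = 1800 > 0 (a local minimum). The iterate converges there.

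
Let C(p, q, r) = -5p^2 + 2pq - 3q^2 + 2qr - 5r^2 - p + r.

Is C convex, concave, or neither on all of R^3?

C is quadratic, so its Hessian is the constant matrix H = [[-10, 2, 0], [2, -6, 2], [0, 2, -10]].
Leading principal minors: -10, 56, -520.
Signs alternate −, +, − ⇒ H ≺ 0 ⇒ concave.

concave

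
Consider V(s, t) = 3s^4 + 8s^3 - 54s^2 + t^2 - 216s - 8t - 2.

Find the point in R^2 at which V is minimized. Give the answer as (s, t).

(3, 4)

V(s,t) separates as P(s) + Q(t) − 2, so its minimum is min P + min Q − 2.
P'(s) = 12(s - 3)(s + 2)(s + 3) vanishes at s ∈ {-3, -2, 3}; Q'(t) = 2(t - 4) vanishes at t ∈ {4}.
Local minima of P (where P''>0): P(-3)=189, P(3)=-675. Local minima of Q: Q(4)=-16.
So the global minimum of V is P(3) + Q(4) − 2 = -675 − 16 − 2 = -693, attained at (3, 4).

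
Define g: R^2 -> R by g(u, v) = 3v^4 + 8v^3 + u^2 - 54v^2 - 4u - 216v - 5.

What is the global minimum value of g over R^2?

-684

g(u,v) separates as P(u) + Q(v) − 5, so its minimum is min P + min Q − 5.
P'(u) = 2u - 4 vanishes at u ∈ {2}; Q'(v) = 12(v - 3)(v + 2)(v + 3) vanishes at v ∈ {-3, -2, 3}.
Local minima of P (where P''>0): P(2)=-4. Local minima of Q: Q(-3)=189, Q(3)=-675.
So the global minimum of g is P(2) + Q(3) − 5 = -4 − 675 − 5 = -684, attained at (2, 3).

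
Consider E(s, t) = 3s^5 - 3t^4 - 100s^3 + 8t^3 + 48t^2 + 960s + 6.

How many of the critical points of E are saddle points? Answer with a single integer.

E separates as a function of s plus a function of t, so ∇E=0 decouples.
∂E/∂s = 15(s - 4)(s - 2)(s + 2)(s + 4) = 0 at s ∈ {-4, -2, 2, 4}; ∂E/∂t = -12t(t - 4)(t + 2) = 0 at t ∈ {-2, 0, 4}.
The Hessian is diagonal: diag(E_ss, E_tt). Second derivatives: E_ss(-4)=-1440, E_ss(-2)=720, E_ss(2)=-720, E_ss(4)=1440; E_tt(-2)=-144, E_tt(0)=96, E_tt(4)=-288.
Saddle points occur where the two diagonal entries have opposite signs: (-4, 0), (-2, -2), (-2, 4), (2, 0), (4, -2), (4, 4). Count: 6.

6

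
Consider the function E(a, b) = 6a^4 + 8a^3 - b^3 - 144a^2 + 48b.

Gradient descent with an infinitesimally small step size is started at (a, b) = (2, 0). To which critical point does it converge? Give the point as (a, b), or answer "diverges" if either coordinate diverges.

E is separable, so gradient descent decouples: a follows -∂E/∂a, b follows -∂E/∂b.
∂E/∂a = 24a(a - 3)(a + 4); at a=2 this is -288, so a increases.
∂E/∂b = -3(b - 4)(b + 4); at b=0 this is 48, so b decreases.
a converges to its nearest critical value 3 (a local min of the a-part); b converges to -4. The iterate converges to (3, -4).

(3, -4)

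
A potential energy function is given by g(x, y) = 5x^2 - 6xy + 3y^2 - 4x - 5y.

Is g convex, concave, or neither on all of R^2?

convex

g is quadratic, so its Hessian is the constant matrix H = [[10, -6], [-6, 6]].
det(H) = 24, tr(H) = 16.
det(H) > 0 and tr(H) > 0, so H is positive definite everywhere: convex.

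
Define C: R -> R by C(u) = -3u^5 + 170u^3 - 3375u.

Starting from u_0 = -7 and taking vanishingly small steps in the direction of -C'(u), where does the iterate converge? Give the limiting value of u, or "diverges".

C'(u) = -15(u - 5)(u - 3)(u + 3)(u + 5), so C'(-7) = -14400.
Gradient descent moves in the -C' direction, i.e. u is increasing.
The nearest critical point in that direction is u = -5, where C'' = 2400 > 0 (a local minimum). The iterate converges there.

-5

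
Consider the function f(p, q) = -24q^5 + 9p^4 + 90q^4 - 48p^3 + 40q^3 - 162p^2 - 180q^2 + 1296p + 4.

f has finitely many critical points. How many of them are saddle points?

6

f separates as a function of p plus a function of q, so ∇f=0 decouples.
∂f/∂p = 36(p - 4)(p - 3)(p + 3) = 0 at p ∈ {-3, 3, 4}; ∂f/∂q = -120q(q - 3)(q - 1)(q + 1) = 0 at q ∈ {-1, 0, 1, 3}.
The Hessian is diagonal: diag(f_pp, f_qq). Second derivatives: f_pp(-3)=1512, f_pp(3)=-216, f_pp(4)=252; f_qq(-1)=960, f_qq(0)=-360, f_qq(1)=480, f_qq(3)=-2880.
Saddle points occur where the two diagonal entries have opposite signs: (-3, 0), (-3, 3), (3, -1), (3, 1), (4, 0), (4, 3). Count: 6.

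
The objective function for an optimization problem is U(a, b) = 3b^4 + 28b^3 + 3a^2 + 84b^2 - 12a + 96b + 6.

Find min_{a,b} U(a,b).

U(a,b) separates as P(a) + Q(b) + 6, so its minimum is min P + min Q + 6.
P'(a) = 6a - 12 vanishes at a ∈ {2}; Q'(b) = 12(b + 1)(b + 2)(b + 4) vanishes at b ∈ {-4, -2, -1}.
Local minima of P (where P''>0): P(2)=-12. Local minima of Q: Q(-4)=-64, Q(-1)=-37.
So the global minimum of U is P(2) + Q(-4) + 6 = -12 − 64 + 6 = -70, attained at (2, -4).

-70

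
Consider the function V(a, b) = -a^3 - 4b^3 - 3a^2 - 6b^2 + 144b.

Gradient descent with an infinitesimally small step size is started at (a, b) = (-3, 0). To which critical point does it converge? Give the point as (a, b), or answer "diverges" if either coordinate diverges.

V is separable, so gradient descent decouples: a follows -∂V/∂a, b follows -∂V/∂b.
∂V/∂a = -3a(a + 2); at a=-3 this is -9, so a increases.
∂V/∂b = -12(b - 3)(b + 4); at b=0 this is 144, so b decreases.
a converges to its nearest critical value -2 (a local min of the a-part); b converges to -4. The iterate converges to (-2, -4).

(-2, -4)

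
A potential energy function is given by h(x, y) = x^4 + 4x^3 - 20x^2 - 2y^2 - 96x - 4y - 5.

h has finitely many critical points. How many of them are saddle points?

h separates as a function of x plus a function of y, so ∇h=0 decouples.
∂h/∂x = 4(x - 3)(x + 2)(x + 4) = 0 at x ∈ {-4, -2, 3}; ∂h/∂y = -4(y + 1) = 0 at y ∈ {-1}.
The Hessian is diagonal: diag(h_xx, h_yy). Second derivatives: h_xx(-4)=56, h_xx(-2)=-40, h_xx(3)=140; h_yy(-1)=-4.
Saddle points occur where the two diagonal entries have opposite signs: (-4, -1), (3, -1). Count: 2.

2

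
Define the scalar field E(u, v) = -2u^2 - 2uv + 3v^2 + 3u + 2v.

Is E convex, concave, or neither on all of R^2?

E is quadratic, so its Hessian is the constant matrix H = [[-4, -2], [-2, 6]].
det(H) = -28, tr(H) = 2.
det(H) < 0, so H is indefinite: neither convex nor concave.

neither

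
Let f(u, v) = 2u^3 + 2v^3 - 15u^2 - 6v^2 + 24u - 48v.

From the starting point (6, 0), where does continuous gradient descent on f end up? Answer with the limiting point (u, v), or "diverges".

f is separable, so gradient descent decouples: u follows -∂f/∂u, v follows -∂f/∂v.
∂f/∂u = 6(u - 4)(u - 1); at u=6 this is 60, so u decreases.
∂f/∂v = 6(v - 4)(v + 2); at v=0 this is -48, so v increases.
u converges to its nearest critical value 4 (a local min of the u-part); v converges to 4. The iterate converges to (4, 4).

(4, 4)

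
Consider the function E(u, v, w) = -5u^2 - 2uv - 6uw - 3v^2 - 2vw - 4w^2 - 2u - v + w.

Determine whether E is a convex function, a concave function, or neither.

concave

E is quadratic, so its Hessian is the constant matrix H = [[-10, -2, -6], [-2, -6, -2], [-6, -2, -8]].
Leading principal minors: -10, 56, -240.
Signs alternate −, +, − ⇒ H ≺ 0 ⇒ concave.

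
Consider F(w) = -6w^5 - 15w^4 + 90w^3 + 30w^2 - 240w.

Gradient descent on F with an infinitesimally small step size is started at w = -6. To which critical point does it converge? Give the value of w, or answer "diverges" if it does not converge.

F'(w) = -30(w - 2)(w - 1)(w + 1)(w + 4), so F'(-6) = -16800.
Gradient descent moves in the -F' direction, i.e. w is increasing.
The nearest critical point in that direction is w = -4, where F'' = 2700 > 0 (a local minimum). The iterate converges there.

-4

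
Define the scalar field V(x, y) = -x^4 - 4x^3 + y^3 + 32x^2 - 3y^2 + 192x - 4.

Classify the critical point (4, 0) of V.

The mixed partial ∂²V/∂x∂y is 0, so the Hessian at any point is diag(V_xx, V_yy) = diag(4(-3x^2 - 6x + 16), 6(y - 1)).
At (4, 0): H = diag(-224, -6).
Both eigenvalues are negative, so H is negative definite: a local maximum.

local maximum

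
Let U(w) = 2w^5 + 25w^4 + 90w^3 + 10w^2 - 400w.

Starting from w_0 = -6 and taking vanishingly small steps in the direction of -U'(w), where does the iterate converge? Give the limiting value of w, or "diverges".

U'(w) = 10(w - 1)(w + 2)(w + 4)(w + 5), so U'(-6) = 560.
Gradient descent moves in the -U' direction, i.e. w is decreasing.
There is no critical point below w=-6, and U' keeps the same sign, so the iterate runs off to −∞.

diverges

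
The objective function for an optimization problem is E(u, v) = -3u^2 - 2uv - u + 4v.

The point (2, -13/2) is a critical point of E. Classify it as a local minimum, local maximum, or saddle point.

The Hessian of E is constant: H = [[-6, -2], [-2, 0]].
det(H) = (-6)·0 − (-2)² = -4.
Since det(H) < 0, H is indefinite and the critical point is a saddle point.

saddle point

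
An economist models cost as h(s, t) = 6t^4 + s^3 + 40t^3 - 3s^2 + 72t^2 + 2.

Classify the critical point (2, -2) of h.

The mixed partial ∂²h/∂s∂t is 0, so the Hessian at any point is diag(h_ss, h_tt) = diag(6(s - 1), 24(3t^2 + 10t + 6)).
At (2, -2): H = diag(6, -48).
The eigenvalues have opposite signs, so H is indefinite: a saddle point.

saddle point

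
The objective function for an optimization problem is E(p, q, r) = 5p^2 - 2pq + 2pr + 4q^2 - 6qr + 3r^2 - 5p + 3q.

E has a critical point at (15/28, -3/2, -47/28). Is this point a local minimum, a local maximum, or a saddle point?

The Hessian is constant: H = [[10, -2, 2], [-2, 8, -6], [2, -6, 6]].
Leading principal minors: Δ₁ = 10, Δ₂ = 76, Δ₃ = 112.
All leading minors are positive, so H is positive definite: a local minimum.

local minimum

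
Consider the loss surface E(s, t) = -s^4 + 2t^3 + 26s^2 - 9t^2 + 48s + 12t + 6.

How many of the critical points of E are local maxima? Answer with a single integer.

E separates as a function of s plus a function of t, so ∇E=0 decouples.
∂E/∂s = -4(s - 4)(s + 1)(s + 3) = 0 at s ∈ {-3, -1, 4}; ∂E/∂t = 6(t - 2)(t - 1) = 0 at t ∈ {1, 2}.
The Hessian is diagonal: diag(E_ss, E_tt). Second derivatives: E_ss(-3)=-56, E_ss(-1)=40, E_ss(4)=-140; E_tt(1)=-6, E_tt(2)=6.
Local maxima occur where both diagonal entries negative: (-3, 1), (4, 1). Count: 2.

2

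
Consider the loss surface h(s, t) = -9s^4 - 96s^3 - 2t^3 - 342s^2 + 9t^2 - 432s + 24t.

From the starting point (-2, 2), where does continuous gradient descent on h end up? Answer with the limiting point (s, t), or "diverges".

(-3, -1)

h is separable, so gradient descent decouples: s follows -∂h/∂s, t follows -∂h/∂t.
∂h/∂s = -36(s + 1)(s + 3)(s + 4); at s=-2 this is 72, so s decreases.
∂h/∂t = -6(t - 4)(t + 1); at t=2 this is 36, so t decreases.
s converges to its nearest critical value -3 (a local min of the s-part); t converges to -1. The iterate converges to (-3, -1).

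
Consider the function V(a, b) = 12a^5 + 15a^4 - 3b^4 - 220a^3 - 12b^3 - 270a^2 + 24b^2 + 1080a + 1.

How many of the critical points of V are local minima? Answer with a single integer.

V separates as a function of a plus a function of b, so ∇V=0 decouples.
∂V/∂a = 60(a - 3)(a - 1)(a + 2)(a + 3) = 0 at a ∈ {-3, -2, 1, 3}; ∂V/∂b = -12b(b - 1)(b + 4) = 0 at b ∈ {-4, 0, 1}.
The Hessian is diagonal: diag(V_aa, V_bb). Second derivatives: V_aa(-3)=-1440, V_aa(-2)=900, V_aa(1)=-1440, V_aa(3)=3600; V_bb(-4)=-240, V_bb(0)=48, V_bb(1)=-60.
Local minima occur where both diagonal entries positive: (-2, 0), (3, 0). Count: 2.

2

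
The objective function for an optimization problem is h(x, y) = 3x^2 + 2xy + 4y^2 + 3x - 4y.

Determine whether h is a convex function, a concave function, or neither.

convex

h is quadratic, so its Hessian is the constant matrix H = [[6, 2], [2, 8]].
det(H) = 44, tr(H) = 14.
det(H) > 0 and tr(H) > 0, so H is positive definite everywhere: convex.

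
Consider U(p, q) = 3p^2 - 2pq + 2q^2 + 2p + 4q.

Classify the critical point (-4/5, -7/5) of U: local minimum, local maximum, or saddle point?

local minimum

The Hessian of U is constant: H = [[6, -2], [-2, 4]].
det(H) = 6·4 − (-2)² = 20.
det(H) > 0 and tr(H) = 10 > 0, so H is positive definite and the point is a local minimum.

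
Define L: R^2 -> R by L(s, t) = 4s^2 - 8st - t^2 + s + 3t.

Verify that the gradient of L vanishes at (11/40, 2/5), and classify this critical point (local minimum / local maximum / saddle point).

∇L = (8s - 8t + 1, -8s - 2t + 3); substituting (11/40, 2/5) gives ∇L = (0, 0), so (11/40, 2/5) is indeed a critical point.
The Hessian of L is constant: H = [[8, -8], [-8, -2]].
det(H) = 8·(-2) − (-8)² = -80.
Since det(H) < 0, H is indefinite and the critical point is a saddle point.

saddle point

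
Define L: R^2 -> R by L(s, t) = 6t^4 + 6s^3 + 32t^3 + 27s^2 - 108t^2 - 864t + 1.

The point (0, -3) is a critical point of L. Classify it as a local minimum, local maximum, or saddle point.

The mixed partial ∂²L/∂s∂t is 0, so the Hessian at any point is diag(L_ss, L_tt) = diag(18(2s + 3), 24(3t^2 + 8t - 9)).
At (0, -3): H = diag(54, -144).
The eigenvalues have opposite signs, so H is indefinite: a saddle point.

saddle point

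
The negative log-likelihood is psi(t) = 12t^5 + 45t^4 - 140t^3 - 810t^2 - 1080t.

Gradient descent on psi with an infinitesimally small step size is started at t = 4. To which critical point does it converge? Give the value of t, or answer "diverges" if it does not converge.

3

psi'(t) = 60(t - 3)(t + 1)(t + 2)(t + 3), so psi'(4) = 12600.
Gradient descent moves in the -psi' direction, i.e. t is decreasing.
The nearest critical point in that direction is t = 3, where psi'' = 7200 > 0 (a local minimum). The iterate converges there.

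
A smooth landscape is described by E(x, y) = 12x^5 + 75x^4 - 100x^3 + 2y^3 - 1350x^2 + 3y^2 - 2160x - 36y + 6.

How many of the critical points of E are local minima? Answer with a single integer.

E separates as a function of x plus a function of y, so ∇E=0 decouples.
∂E/∂x = 60(x - 3)(x + 1)(x + 3)(x + 4) = 0 at x ∈ {-4, -3, -1, 3}; ∂E/∂y = 6(y - 2)(y + 3) = 0 at y ∈ {-3, 2}.
The Hessian is diagonal: diag(E_xx, E_yy). Second derivatives: E_xx(-4)=-1260, E_xx(-3)=720, E_xx(-1)=-1440, E_xx(3)=10080; E_yy(-3)=-30, E_yy(2)=30.
Local minima occur where both diagonal entries positive: (-3, 2), (3, 2). Count: 2.

2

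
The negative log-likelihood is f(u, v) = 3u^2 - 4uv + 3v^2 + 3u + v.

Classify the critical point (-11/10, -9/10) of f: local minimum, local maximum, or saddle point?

local minimum

The Hessian of f is constant: H = [[6, -4], [-4, 6]].
det(H) = 6·6 − (-4)² = 20.
det(H) > 0 and tr(H) = 12 > 0, so H is positive definite and the point is a local minimum.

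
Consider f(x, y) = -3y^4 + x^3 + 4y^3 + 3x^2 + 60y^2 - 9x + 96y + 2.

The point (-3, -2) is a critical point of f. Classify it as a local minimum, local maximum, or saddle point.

The mixed partial ∂²f/∂x∂y is 0, so the Hessian at any point is diag(f_xx, f_yy) = diag(6(x + 1), 12(-3y^2 + 2y + 10)).
At (-3, -2): H = diag(-12, -72).
Both eigenvalues are negative, so H is negative definite: a local maximum.

local maximum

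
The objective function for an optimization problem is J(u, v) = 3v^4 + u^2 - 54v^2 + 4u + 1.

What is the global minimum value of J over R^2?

J(u,v) separates as P(u) + Q(v) + 1, so its minimum is min P + min Q + 1.
P'(u) = 2u + 4 vanishes at u ∈ {-2}; Q'(v) = 12v(v - 3)(v + 3) vanishes at v ∈ {-3, 0, 3}.
Local minima of P (where P''>0): P(-2)=-4. Local minima of Q: Q(-3)=-243, Q(3)=-243.
So the global minimum of J is P(-2) + Q(-3) + 1 = -4 − 243 + 1 = -246, attained at (-2, -3).

-246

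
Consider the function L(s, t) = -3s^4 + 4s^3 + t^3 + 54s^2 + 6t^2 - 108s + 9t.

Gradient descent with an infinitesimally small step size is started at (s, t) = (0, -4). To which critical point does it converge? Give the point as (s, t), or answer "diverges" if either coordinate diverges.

diverges

L is separable, so gradient descent decouples: s follows -∂L/∂s, t follows -∂L/∂t.
∂L/∂s = -12(s - 3)(s - 1)(s + 3); at s=0 this is -108, so s increases.
∂L/∂t = 3(t + 1)(t + 3); at t=-4 this is 9, so t decreases.
The t-coordinate has no critical point in that direction and runs off to infinity.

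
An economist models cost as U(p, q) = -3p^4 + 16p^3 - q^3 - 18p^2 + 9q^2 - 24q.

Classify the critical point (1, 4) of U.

saddle point

The mixed partial ∂²U/∂p∂q is 0, so the Hessian at any point is diag(U_pp, U_qq) = diag(12(-3p^2 + 8p - 3), 6(-q + 3)).
At (1, 4): H = diag(24, -6).
The eigenvalues have opposite signs, so H is indefinite: a saddle point.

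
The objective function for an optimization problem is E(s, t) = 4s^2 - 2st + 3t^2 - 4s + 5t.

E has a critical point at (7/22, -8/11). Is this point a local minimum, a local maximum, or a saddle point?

local minimum

The Hessian of E is constant: H = [[8, -2], [-2, 6]].
det(H) = 8·6 − (-2)² = 44.
det(H) > 0 and tr(H) = 14 > 0, so H is positive definite and the point is a local minimum.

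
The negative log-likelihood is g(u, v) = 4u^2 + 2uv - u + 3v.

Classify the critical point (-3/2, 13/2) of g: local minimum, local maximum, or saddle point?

The Hessian of g is constant: H = [[8, 2], [2, 0]].
det(H) = 8·0 − 2² = -4.
Since det(H) < 0, H is indefinite and the critical point is a saddle point.

saddle point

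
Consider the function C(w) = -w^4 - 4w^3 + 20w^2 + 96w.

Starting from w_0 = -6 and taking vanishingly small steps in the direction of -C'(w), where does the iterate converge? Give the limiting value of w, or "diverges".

C'(w) = -4(w - 3)(w + 2)(w + 4), so C'(-6) = 288.
Gradient descent moves in the -C' direction, i.e. w is decreasing.
There is no critical point below w=-6, and C' keeps the same sign, so the iterate runs off to −∞.

diverges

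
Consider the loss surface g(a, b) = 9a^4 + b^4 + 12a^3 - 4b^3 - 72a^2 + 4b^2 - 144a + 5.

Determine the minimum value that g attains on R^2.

-331

g(a,b) separates as P(a) + Q(b) + 5, so its minimum is min P + min Q + 5.
P'(a) = 36(a - 2)(a + 1)(a + 2) vanishes at a ∈ {-2, -1, 2}; Q'(b) = 4b(b - 2)(b - 1) vanishes at b ∈ {0, 1, 2}.
Local minima of P (where P''>0): P(-2)=48, P(2)=-336. Local minima of Q: Q(0)=0, Q(2)=0.
So the global minimum of g is P(2) + Q(0) + 5 = -336 + 0 + 5 = -331, attained at (2, 0).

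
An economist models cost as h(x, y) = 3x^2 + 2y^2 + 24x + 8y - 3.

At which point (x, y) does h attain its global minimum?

(-4, -2)

h(x,y) separates as P(x) + Q(y) − 3, so its minimum is min P + min Q − 3.
P'(x) = 6x + 24 vanishes at x ∈ {-4}; Q'(y) = 4y + 8 vanishes at y ∈ {-2}.
Local minima of P (where P''>0): P(-4)=-48. Local minima of Q: Q(-2)=-8.
So the global minimum of h is P(-4) + Q(-2) − 3 = -48 − 8 − 3 = -59, attained at (-4, -2).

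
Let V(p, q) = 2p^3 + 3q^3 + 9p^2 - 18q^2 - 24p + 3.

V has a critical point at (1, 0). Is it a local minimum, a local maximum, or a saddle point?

The mixed partial ∂²V/∂p∂q is 0, so the Hessian at any point is diag(V_pp, V_qq) = diag(6(2p + 3), 18(q - 2)).
At (1, 0): H = diag(30, -36).
The eigenvalues have opposite signs, so H is indefinite: a saddle point.

saddle point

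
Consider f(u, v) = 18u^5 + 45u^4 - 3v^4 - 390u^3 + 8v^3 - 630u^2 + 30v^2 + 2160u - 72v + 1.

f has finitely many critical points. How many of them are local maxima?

f separates as a function of u plus a function of v, so ∇f=0 decouples.
∂f/∂u = 90(u - 3)(u - 1)(u + 2)(u + 4) = 0 at u ∈ {-4, -2, 1, 3}; ∂f/∂v = -12(v - 3)(v - 1)(v + 2) = 0 at v ∈ {-2, 1, 3}.
The Hessian is diagonal: diag(f_uu, f_vv). Second derivatives: f_uu(-4)=-6300, f_uu(-2)=2700, f_uu(1)=-2700, f_uu(3)=6300; f_vv(-2)=-180, f_vv(1)=72, f_vv(3)=-120.
Local maxima occur where both diagonal entries negative: (-4, -2), (-4, 3), (1, -2), (1, 3). Count: 4.

4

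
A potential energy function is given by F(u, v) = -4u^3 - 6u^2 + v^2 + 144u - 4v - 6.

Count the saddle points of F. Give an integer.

1

F separates as a function of u plus a function of v, so ∇F=0 decouples.
∂F/∂u = -12(u - 3)(u + 4) = 0 at u ∈ {-4, 3}; ∂F/∂v = 2(v - 2) = 0 at v ∈ {2}.
The Hessian is diagonal: diag(F_uu, F_vv). Second derivatives: F_uu(-4)=84, F_uu(3)=-84; F_vv(2)=2.
Saddle points occur where the two diagonal entries have opposite signs: (3, 2). Count: 1.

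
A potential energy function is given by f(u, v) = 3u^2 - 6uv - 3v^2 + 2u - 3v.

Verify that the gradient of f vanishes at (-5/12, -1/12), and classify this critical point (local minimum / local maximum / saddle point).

∇f = (6u - 6v + 2, -6u - 6v - 3); substituting (-5/12, -1/12) gives ∇f = (0, 0), so (-5/12, -1/12) is indeed a critical point.
The Hessian of f is constant: H = [[6, -6], [-6, -6]].
det(H) = 6·(-6) − (-6)² = -72.
Since det(H) < 0, H is indefinite and the critical point is a saddle point.

saddle point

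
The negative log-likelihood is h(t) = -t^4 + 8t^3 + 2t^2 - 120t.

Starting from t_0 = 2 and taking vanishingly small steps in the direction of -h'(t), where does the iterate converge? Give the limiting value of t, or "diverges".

3

h'(t) = -4(t - 5)(t - 3)(t + 2), so h'(2) = -48.
Gradient descent moves in the -h' direction, i.e. t is increasing.
The nearest critical point in that direction is t = 3, where h'' = 40 > 0 (a local minimum). The iterate converges there.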